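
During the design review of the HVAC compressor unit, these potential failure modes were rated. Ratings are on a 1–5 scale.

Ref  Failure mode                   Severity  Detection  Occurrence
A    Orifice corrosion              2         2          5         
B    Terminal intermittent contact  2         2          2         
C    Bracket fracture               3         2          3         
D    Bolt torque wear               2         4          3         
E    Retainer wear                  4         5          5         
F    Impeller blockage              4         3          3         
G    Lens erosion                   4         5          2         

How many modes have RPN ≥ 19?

RPN = Severity × Occurrence × Detection:
  A: 2 × 5 × 2 = 20
  B: 2 × 2 × 2 = 8
  C: 3 × 3 × 2 = 18
  D: 2 × 3 × 4 = 24
  E: 4 × 5 × 5 = 100
  F: 4 × 3 × 3 = 36
  G: 4 × 2 × 5 = 40
Modes with RPN ≥ 19: A (20), D (24), E (100), F (36), G (40) → 5.

5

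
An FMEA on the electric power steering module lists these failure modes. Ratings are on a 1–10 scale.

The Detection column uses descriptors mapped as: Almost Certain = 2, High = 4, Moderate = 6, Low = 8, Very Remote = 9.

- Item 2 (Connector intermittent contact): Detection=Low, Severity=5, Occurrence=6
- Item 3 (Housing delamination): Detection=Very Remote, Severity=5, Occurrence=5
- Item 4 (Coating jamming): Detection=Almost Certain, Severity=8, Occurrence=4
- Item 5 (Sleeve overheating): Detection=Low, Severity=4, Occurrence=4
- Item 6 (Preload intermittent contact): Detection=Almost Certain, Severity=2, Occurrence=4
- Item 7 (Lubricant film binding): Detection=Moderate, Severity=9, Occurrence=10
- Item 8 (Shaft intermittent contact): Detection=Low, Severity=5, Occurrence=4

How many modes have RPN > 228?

RPN = Severity × Occurrence × Detection:
  Item 2: 5 × 6 × 8 = 240
  Item 3: 5 × 5 × 9 = 225
  Item 4: 8 × 4 × 2 = 64
  Item 5: 4 × 4 × 8 = 128
  Item 6: 2 × 4 × 2 = 16
  Item 7: 9 × 10 × 6 = 540
  Item 8: 5 × 4 × 8 = 160
Modes with RPN > 228: Item 2 (240), Item 7 (540) → 2.

2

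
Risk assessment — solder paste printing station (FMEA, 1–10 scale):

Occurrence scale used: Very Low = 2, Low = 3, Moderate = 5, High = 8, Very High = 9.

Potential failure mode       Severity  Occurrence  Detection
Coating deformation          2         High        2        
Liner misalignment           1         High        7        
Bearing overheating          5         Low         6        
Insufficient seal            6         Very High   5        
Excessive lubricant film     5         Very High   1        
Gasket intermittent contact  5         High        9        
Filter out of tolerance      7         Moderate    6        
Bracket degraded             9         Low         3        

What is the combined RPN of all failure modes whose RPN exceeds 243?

RPN = Severity × Occurrence × Detection:
  Coating deformation: 2 × 8 × 2 = 32
  Liner misalignment: 1 × 8 × 7 = 56
  Bearing overheating: 5 × 3 × 6 = 90
  Insufficient seal: 6 × 9 × 5 = 270
  Excessive lubricant film: 5 × 9 × 1 = 45
  Gasket intermittent contact: 5 × 8 × 9 = 360
  Filter out of tolerance: 7 × 5 × 6 = 210
  Bracket degraded: 9 × 3 × 3 = 81
RPN > 243: Insufficient seal (270), Gasket intermittent contact (360).
Sum: 270 + 360 = 630.

630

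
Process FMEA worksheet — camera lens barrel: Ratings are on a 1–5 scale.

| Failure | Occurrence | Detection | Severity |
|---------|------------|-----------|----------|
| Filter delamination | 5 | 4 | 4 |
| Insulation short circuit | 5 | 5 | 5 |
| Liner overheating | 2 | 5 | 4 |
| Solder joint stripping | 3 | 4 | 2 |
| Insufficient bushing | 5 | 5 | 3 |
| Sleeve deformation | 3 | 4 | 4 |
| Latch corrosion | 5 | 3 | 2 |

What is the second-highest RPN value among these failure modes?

RPN = Severity × Occurrence × Detection:
  Filter delamination: 4 × 5 × 4 = 80
  Insulation short circuit: 5 × 5 × 5 = 125
  Liner overheating: 4 × 2 × 5 = 40
  Solder joint stripping: 2 × 3 × 4 = 24
  Insufficient bushing: 3 × 5 × 5 = 75
  Sleeve deformation: 4 × 3 × 4 = 48
  Latch corrosion: 2 × 5 × 3 = 30
Sorted descending: 125, 80, 75, 48, 40, 30, 24.
The second-highest RPN is 80 (Filter delamination).

80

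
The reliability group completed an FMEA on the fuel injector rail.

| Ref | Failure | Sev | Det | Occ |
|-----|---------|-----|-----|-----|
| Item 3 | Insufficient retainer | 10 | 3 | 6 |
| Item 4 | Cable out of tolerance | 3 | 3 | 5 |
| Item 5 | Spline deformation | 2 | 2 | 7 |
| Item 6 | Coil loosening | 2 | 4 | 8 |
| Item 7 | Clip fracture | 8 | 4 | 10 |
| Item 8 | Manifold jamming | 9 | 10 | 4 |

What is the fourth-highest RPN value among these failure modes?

64

RPN = Severity × Occurrence × Detection:
  Item 3: 10 × 6 × 3 = 180
  Item 4: 3 × 5 × 3 = 45
  Item 5: 2 × 7 × 2 = 28
  Item 6: 2 × 8 × 4 = 64
  Item 7: 8 × 10 × 4 = 320
  Item 8: 9 × 4 × 10 = 360
Sorted descending: 360, 320, 180, 64, 45, 28.
The fourth-highest RPN is 64 (Item 6).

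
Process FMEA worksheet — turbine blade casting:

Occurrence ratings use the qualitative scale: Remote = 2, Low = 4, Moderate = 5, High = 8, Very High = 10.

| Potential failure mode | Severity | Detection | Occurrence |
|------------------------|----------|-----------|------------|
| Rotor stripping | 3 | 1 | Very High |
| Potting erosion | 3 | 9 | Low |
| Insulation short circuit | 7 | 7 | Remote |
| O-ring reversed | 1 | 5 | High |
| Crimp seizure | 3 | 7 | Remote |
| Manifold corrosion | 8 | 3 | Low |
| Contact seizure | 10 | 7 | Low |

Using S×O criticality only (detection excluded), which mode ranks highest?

Contact seizure

Criticality = Severity × Occurrence:
  Rotor stripping: 3 × 10 = 30
  Potting erosion: 3 × 4 = 12
  Insulation short circuit: 7 × 2 = 14
  O-ring reversed: 1 × 8 = 8
  Crimp seizure: 3 × 2 = 6
  Manifold corrosion: 8 × 4 = 32
  Contact seizure: 10 × 4 = 40
Highest criticality is 40 → Contact seizure.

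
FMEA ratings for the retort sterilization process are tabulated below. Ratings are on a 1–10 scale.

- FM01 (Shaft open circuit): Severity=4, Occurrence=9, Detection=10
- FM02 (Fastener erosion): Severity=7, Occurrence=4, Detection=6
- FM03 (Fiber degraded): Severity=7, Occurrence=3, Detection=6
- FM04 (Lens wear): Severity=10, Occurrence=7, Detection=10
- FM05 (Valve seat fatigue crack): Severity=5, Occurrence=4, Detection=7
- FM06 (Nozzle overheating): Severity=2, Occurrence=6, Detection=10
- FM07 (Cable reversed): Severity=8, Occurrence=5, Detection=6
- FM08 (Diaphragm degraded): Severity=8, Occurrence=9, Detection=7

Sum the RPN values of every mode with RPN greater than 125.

2238

RPN = Severity × Occurrence × Detection:
  FM01: 4 × 9 × 10 = 360
  FM02: 7 × 4 × 6 = 168
  FM03: 7 × 3 × 6 = 126
  FM04: 10 × 7 × 10 = 700
  FM05: 5 × 4 × 7 = 140
  FM06: 2 × 6 × 10 = 120
  FM07: 8 × 5 × 6 = 240
  FM08: 8 × 9 × 7 = 504
RPN > 125: FM01 (360), FM02 (168), FM03 (126), FM04 (700), FM05 (140), FM07 (240), FM08 (504).
Sum: 360 + 168 + 126 + 700 + 140 + 240 + 504 = 2238.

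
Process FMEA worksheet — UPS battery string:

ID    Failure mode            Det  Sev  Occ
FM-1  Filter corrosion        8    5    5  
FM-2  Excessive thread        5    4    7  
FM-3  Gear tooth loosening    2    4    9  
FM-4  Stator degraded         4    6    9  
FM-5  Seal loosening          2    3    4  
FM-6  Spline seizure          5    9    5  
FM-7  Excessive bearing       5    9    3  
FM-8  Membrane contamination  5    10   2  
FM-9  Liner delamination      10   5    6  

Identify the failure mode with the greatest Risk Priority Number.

RPN = Severity × Occurrence × Detection:
  FM-1: 5 × 5 × 8 = 200
  FM-2: 4 × 7 × 5 = 140
  FM-3: 4 × 9 × 2 = 72
  FM-4: 6 × 9 × 4 = 216
  FM-5: 3 × 4 × 2 = 24
  FM-6: 9 × 5 × 5 = 225
  FM-7: 9 × 3 × 5 = 135
  FM-8: 10 × 2 × 5 = 100
  FM-9: 5 × 6 × 10 = 300
Highest RPN is 300 → FM-9.

FM-9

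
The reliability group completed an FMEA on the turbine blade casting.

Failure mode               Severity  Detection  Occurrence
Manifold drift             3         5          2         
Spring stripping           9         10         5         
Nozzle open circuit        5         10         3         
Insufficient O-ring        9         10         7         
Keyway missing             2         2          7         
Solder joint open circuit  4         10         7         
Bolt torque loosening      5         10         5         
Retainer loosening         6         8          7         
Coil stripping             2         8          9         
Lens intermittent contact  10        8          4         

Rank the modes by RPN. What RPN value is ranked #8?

RPN = Severity × Occurrence × Detection:
  Manifold drift: 3 × 2 × 5 = 30
  Spring stripping: 9 × 5 × 10 = 450
  Nozzle open circuit: 5 × 3 × 10 = 150
  Insufficient O-ring: 9 × 7 × 10 = 630
  Keyway missing: 2 × 7 × 2 = 28
  Solder joint open circuit: 4 × 7 × 10 = 280
  Bolt torque loosening: 5 × 5 × 10 = 250
  Retainer loosening: 6 × 7 × 8 = 336
  Coil stripping: 2 × 9 × 8 = 144
  Lens intermittent contact: 10 × 4 × 8 = 320
Sorted descending: 630, 450, 336, 320, 280, 250, 150, 144, 30, 28.
The eighth-highest RPN is 144 (Coil stripping).

144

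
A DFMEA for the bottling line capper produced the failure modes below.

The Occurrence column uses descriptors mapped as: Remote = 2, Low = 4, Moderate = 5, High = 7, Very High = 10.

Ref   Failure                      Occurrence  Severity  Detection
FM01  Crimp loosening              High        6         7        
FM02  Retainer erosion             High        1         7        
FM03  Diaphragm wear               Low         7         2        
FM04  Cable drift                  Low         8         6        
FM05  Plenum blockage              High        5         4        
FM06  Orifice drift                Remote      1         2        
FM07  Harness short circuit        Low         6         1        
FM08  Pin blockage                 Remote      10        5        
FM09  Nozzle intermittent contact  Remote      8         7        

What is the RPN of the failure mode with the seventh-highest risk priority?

49

RPN = Severity × Occurrence × Detection:
  FM01: 6 × 7 × 7 = 294
  FM02: 1 × 7 × 7 = 49
  FM03: 7 × 4 × 2 = 56
  FM04: 8 × 4 × 6 = 192
  FM05: 5 × 7 × 4 = 140
  FM06: 1 × 2 × 2 = 4
  FM07: 6 × 4 × 1 = 24
  FM08: 10 × 2 × 5 = 100
  FM09: 8 × 2 × 7 = 112
Sorted descending: 294, 192, 140, 112, 100, 56, 49, 24, 4.
The seventh-highest RPN is 49 (FM02).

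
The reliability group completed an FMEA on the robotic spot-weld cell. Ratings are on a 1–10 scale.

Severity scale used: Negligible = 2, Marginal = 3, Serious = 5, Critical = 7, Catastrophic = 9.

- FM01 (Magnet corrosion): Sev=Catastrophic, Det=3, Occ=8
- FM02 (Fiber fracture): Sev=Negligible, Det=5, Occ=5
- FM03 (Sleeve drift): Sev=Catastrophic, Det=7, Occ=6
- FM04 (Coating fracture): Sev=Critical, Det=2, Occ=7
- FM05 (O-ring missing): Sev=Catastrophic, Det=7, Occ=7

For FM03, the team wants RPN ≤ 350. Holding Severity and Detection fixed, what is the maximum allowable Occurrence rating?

FM03: S=9, O=6, D=7 → current RPN = 378.
Fixed product = 63. Need 63 × O ≤ 350, so O ≤ 350/63 = 5.56.
Maximum integer Occurrence rating = 5 (gives RPN 315; O=6 would give 378 > 350).

5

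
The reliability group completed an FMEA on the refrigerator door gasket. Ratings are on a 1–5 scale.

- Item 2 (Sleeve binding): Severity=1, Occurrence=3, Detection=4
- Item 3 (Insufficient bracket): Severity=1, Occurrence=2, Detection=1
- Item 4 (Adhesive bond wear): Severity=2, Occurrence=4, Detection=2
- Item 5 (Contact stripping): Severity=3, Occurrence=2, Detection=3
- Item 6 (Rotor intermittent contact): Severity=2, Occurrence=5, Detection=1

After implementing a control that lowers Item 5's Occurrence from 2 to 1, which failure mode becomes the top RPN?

Item 4

RPN = Severity × Occurrence × Detection:
  Item 2: 1 × 3 × 4 = 12
  Item 3: 1 × 2 × 1 = 2
  Item 4: 2 × 4 × 2 = 16
  Item 5: 3 × 2 × 3 = 18
  Item 6: 2 × 5 × 1 = 10
After action: Item 5 → 3 × 1 × 3 = 9.
Revised RPNs: Item 4=16, Item 2=12, Item 6=10, Item 5=9, Item 3=2.
Highest is now Item 4 (16).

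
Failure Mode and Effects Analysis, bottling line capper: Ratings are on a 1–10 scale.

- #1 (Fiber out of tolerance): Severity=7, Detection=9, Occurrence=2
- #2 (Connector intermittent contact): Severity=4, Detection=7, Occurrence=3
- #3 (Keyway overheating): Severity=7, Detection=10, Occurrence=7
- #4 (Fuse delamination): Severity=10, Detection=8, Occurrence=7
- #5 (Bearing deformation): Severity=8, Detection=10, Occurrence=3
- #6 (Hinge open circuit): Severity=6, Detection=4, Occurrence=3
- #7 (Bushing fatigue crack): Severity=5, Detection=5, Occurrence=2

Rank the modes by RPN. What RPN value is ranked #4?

126

RPN = Severity × Occurrence × Detection:
  #1: 7 × 2 × 9 = 126
  #2: 4 × 3 × 7 = 84
  #3: 7 × 7 × 10 = 490
  #4: 10 × 7 × 8 = 560
  #5: 8 × 3 × 10 = 240
  #6: 6 × 3 × 4 = 72
  #7: 5 × 2 × 5 = 50
Sorted descending: 560, 490, 240, 126, 84, 72, 50.
The fourth-highest RPN is 126 (#1).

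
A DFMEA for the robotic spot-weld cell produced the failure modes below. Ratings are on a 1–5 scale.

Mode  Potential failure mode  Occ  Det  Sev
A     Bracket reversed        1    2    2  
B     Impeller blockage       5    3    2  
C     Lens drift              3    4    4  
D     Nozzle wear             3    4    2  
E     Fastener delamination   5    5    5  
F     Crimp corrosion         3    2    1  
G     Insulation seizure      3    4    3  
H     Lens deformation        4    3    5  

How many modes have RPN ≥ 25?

RPN = Severity × Occurrence × Detection:
  A: 2 × 1 × 2 = 4
  B: 2 × 5 × 3 = 30
  C: 4 × 3 × 4 = 48
  D: 2 × 3 × 4 = 24
  E: 5 × 5 × 5 = 125
  F: 1 × 3 × 2 = 6
  G: 3 × 3 × 4 = 36
  H: 5 × 4 × 3 = 60
Modes with RPN ≥ 25: B (30), C (48), E (125), G (36), H (60) → 5.

5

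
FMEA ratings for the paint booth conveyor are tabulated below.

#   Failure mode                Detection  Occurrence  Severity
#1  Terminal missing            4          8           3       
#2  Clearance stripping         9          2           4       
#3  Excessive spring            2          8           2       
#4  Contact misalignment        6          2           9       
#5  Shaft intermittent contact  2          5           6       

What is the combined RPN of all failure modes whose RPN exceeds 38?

RPN = Severity × Occurrence × Detection:
  #1: 3 × 8 × 4 = 96
  #2: 4 × 2 × 9 = 72
  #3: 2 × 8 × 2 = 32
  #4: 9 × 2 × 6 = 108
  #5: 6 × 5 × 2 = 60
RPN > 38: #1 (96), #2 (72), #4 (108), #5 (60).
Sum: 96 + 72 + 108 + 60 = 336.

336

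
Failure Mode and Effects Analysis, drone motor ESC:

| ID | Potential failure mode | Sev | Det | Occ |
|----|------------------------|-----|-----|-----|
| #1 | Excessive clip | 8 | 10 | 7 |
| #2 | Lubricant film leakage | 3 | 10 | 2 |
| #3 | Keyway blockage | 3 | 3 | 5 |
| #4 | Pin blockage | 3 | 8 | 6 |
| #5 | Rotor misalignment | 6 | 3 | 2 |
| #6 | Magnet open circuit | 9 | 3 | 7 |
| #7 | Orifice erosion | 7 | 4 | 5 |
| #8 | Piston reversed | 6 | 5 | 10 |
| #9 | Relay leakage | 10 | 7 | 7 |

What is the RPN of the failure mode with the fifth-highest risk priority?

144

RPN = Severity × Occurrence × Detection:
  #1: 8 × 7 × 10 = 560
  #2: 3 × 2 × 10 = 60
  #3: 3 × 5 × 3 = 45
  #4: 3 × 6 × 8 = 144
  #5: 6 × 2 × 3 = 36
  #6: 9 × 7 × 3 = 189
  #7: 7 × 5 × 4 = 140
  #8: 6 × 10 × 5 = 300
  #9: 10 × 7 × 7 = 490
Sorted descending: 560, 490, 300, 189, 144, 140, 60, 45, 36.
The fifth-highest RPN is 144 (#4).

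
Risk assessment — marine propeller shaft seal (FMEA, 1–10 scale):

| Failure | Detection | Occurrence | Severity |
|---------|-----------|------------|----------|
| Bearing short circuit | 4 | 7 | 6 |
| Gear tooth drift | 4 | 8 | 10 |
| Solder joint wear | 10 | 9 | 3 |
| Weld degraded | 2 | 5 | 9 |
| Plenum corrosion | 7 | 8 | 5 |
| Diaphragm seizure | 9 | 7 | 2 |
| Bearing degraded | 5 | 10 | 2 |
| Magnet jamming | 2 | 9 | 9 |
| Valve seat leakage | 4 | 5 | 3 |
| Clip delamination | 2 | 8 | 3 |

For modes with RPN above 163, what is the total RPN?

RPN = Severity × Occurrence × Detection:
  Bearing short circuit: 6 × 7 × 4 = 168
  Gear tooth drift: 10 × 8 × 4 = 320
  Solder joint wear: 3 × 9 × 10 = 270
  Weld degraded: 9 × 5 × 2 = 90
  Plenum corrosion: 5 × 8 × 7 = 280
  Diaphragm seizure: 2 × 7 × 9 = 126
  Bearing degraded: 2 × 10 × 5 = 100
  Magnet jamming: 9 × 9 × 2 = 162
  Valve seat leakage: 3 × 5 × 4 = 60
  Clip delamination: 3 × 8 × 2 = 48
RPN > 163: Bearing short circuit (168), Gear tooth drift (320), Solder joint wear (270), Plenum corrosion (280).
Sum: 168 + 320 + 270 + 280 = 1038.

1038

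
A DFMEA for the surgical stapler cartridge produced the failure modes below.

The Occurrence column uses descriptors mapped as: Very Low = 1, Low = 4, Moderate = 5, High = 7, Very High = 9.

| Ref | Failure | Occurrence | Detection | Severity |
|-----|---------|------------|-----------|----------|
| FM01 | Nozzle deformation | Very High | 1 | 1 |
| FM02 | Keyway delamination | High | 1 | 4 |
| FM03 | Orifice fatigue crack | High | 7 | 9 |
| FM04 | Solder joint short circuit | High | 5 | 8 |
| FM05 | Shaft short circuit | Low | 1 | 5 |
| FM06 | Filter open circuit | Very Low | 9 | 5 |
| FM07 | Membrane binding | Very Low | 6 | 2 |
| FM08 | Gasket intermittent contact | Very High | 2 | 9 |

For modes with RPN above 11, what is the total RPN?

RPN = Severity × Occurrence × Detection:
  FM01: 1 × 9 × 1 = 9
  FM02: 4 × 7 × 1 = 28
  FM03: 9 × 7 × 7 = 441
  FM04: 8 × 7 × 5 = 280
  FM05: 5 × 4 × 1 = 20
  FM06: 5 × 1 × 9 = 45
  FM07: 2 × 1 × 6 = 12
  FM08: 9 × 9 × 2 = 162
RPN > 11: FM02 (28), FM03 (441), FM04 (280), FM05 (20), FM06 (45), FM07 (12), FM08 (162).
Sum: 28 + 441 + 280 + 20 + 45 + 12 + 162 = 988.

988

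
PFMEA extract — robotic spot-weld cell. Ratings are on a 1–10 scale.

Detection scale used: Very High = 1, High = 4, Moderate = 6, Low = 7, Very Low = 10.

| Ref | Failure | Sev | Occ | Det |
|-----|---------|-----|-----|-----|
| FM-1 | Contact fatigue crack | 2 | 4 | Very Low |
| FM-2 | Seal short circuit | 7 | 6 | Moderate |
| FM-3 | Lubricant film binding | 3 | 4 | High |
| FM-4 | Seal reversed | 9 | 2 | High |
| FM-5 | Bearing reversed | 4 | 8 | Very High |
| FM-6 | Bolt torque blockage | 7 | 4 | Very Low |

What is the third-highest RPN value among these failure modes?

80

RPN = Severity × Occurrence × Detection:
  FM-1: 2 × 4 × 10 = 80
  FM-2: 7 × 6 × 6 = 252
  FM-3: 3 × 4 × 4 = 48
  FM-4: 9 × 2 × 4 = 72
  FM-5: 4 × 8 × 1 = 32
  FM-6: 7 × 4 × 10 = 280
Sorted descending: 280, 252, 80, 72, 48, 32.
The third-highest RPN is 80 (FM-1).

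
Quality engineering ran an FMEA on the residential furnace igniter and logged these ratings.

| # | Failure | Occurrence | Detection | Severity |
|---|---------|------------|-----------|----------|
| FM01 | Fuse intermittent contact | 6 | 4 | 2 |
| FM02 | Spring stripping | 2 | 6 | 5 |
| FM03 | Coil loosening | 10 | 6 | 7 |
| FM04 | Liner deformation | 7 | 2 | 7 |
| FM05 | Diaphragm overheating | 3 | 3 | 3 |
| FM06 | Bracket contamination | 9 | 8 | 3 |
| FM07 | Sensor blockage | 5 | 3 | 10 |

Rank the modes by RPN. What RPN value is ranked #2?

RPN = Severity × Occurrence × Detection:
  FM01: 2 × 6 × 4 = 48
  FM02: 5 × 2 × 6 = 60
  FM03: 7 × 10 × 6 = 420
  FM04: 7 × 7 × 2 = 98
  FM05: 3 × 3 × 3 = 27
  FM06: 3 × 9 × 8 = 216
  FM07: 10 × 5 × 3 = 150
Sorted descending: 420, 216, 150, 98, 60, 48, 27.
The second-highest RPN is 216 (FM06).

216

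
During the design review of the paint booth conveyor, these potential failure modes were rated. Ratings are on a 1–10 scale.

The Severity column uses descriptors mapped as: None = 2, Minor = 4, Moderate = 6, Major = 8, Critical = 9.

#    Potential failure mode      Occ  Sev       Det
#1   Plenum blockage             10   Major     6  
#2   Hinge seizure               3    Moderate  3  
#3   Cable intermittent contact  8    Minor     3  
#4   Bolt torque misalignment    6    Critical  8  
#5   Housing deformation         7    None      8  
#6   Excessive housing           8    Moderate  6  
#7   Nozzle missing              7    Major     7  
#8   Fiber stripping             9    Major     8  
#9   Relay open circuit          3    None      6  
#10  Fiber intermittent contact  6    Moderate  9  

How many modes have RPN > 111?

7

RPN = Severity × Occurrence × Detection:
  #1: 8 × 10 × 6 = 480
  #2: 6 × 3 × 3 = 54
  #3: 4 × 8 × 3 = 96
  #4: 9 × 6 × 8 = 432
  #5: 2 × 7 × 8 = 112
  #6: 6 × 8 × 6 = 288
  #7: 8 × 7 × 7 = 392
  #8: 8 × 9 × 8 = 576
  #9: 2 × 3 × 6 = 36
  #10: 6 × 6 × 9 = 324
Modes with RPN > 111: #1 (480), #4 (432), #5 (112), #6 (288), #7 (392), #8 (576), #10 (324) → 7.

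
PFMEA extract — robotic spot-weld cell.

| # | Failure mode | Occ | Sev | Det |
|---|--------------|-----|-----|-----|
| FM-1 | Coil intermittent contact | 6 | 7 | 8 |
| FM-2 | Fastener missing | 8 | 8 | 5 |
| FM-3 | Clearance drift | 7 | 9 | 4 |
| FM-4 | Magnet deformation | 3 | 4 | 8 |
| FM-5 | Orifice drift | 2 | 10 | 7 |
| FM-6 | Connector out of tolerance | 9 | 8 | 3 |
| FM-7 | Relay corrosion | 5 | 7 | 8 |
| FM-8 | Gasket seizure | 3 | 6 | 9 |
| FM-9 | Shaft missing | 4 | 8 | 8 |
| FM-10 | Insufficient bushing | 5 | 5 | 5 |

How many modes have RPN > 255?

RPN = Severity × Occurrence × Detection:
  FM-1: 7 × 6 × 8 = 336
  FM-2: 8 × 8 × 5 = 320
  FM-3: 9 × 7 × 4 = 252
  FM-4: 4 × 3 × 8 = 96
  FM-5: 10 × 2 × 7 = 140
  FM-6: 8 × 9 × 3 = 216
  FM-7: 7 × 5 × 8 = 280
  FM-8: 6 × 3 × 9 = 162
  FM-9: 8 × 4 × 8 = 256
  FM-10: 5 × 5 × 5 = 125
Modes with RPN > 255: FM-1 (336), FM-2 (320), FM-7 (280), FM-9 (256) → 4.

4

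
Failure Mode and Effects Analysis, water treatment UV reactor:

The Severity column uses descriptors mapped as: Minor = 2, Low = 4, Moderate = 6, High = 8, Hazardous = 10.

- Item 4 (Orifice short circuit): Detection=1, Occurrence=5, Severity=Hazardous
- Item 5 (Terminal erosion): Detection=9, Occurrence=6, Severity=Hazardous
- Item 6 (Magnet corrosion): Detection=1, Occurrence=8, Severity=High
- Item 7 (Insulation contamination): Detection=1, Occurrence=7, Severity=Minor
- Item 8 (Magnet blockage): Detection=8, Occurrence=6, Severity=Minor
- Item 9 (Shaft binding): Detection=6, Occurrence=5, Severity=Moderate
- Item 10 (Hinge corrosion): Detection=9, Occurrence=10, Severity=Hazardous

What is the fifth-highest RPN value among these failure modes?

64

RPN = Severity × Occurrence × Detection:
  Item 4: 10 × 5 × 1 = 50
  Item 5: 10 × 6 × 9 = 540
  Item 6: 8 × 8 × 1 = 64
  Item 7: 2 × 7 × 1 = 14
  Item 8: 2 × 6 × 8 = 96
  Item 9: 6 × 5 × 6 = 180
  Item 10: 10 × 10 × 9 = 900
Sorted descending: 900, 540, 180, 96, 64, 50, 14.
The fifth-highest RPN is 64 (Item 6).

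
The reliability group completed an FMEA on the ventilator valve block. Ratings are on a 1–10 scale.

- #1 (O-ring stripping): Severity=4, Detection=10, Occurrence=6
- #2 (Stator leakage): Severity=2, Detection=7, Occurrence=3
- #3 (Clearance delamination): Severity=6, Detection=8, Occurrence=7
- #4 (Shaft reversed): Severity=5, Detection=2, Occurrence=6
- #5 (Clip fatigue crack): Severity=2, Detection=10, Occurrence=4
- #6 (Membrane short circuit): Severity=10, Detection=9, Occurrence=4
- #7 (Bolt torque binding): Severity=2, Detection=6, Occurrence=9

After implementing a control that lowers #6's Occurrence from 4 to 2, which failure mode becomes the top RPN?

RPN = Severity × Occurrence × Detection:
  #1: 4 × 6 × 10 = 240
  #2: 2 × 3 × 7 = 42
  #3: 6 × 7 × 8 = 336
  #4: 5 × 6 × 2 = 60
  #5: 2 × 4 × 10 = 80
  #6: 10 × 4 × 9 = 360
  #7: 2 × 9 × 6 = 108
After action: #6 → 10 × 2 × 9 = 180.
Revised RPNs: #3=336, #1=240, #6=180, #7=108, #5=80, #4=60, #2=42.
Highest is now #3 (336).

#3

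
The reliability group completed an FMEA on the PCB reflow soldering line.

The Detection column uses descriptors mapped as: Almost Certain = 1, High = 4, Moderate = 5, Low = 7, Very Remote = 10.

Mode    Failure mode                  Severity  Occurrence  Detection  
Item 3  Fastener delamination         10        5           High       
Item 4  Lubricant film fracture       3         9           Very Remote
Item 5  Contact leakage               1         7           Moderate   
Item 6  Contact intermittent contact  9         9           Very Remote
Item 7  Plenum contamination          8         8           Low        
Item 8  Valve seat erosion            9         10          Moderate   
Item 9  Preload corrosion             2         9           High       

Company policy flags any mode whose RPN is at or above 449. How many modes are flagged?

RPN = Severity × Occurrence × Detection:
  Item 3: 10 × 5 × 4 = 200
  Item 4: 3 × 9 × 10 = 270
  Item 5: 1 × 7 × 5 = 35
  Item 6: 9 × 9 × 10 = 810
  Item 7: 8 × 8 × 7 = 448
  Item 8: 9 × 10 × 5 = 450
  Item 9: 2 × 9 × 4 = 72
Modes with RPN ≥ 449: Item 6 (810), Item 8 (450) → 2.

2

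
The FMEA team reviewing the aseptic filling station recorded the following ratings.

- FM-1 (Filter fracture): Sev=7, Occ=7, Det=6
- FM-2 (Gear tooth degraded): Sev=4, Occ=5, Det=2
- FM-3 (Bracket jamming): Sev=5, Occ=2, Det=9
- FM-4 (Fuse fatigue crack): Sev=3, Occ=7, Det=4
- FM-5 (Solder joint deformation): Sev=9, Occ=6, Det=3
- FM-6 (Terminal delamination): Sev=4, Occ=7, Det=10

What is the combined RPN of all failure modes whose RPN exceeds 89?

826

RPN = Severity × Occurrence × Detection:
  FM-1: 7 × 7 × 6 = 294
  FM-2: 4 × 5 × 2 = 40
  FM-3: 5 × 2 × 9 = 90
  FM-4: 3 × 7 × 4 = 84
  FM-5: 9 × 6 × 3 = 162
  FM-6: 4 × 7 × 10 = 280
RPN > 89: FM-1 (294), FM-3 (90), FM-5 (162), FM-6 (280).
Sum: 294 + 90 + 162 + 280 = 826.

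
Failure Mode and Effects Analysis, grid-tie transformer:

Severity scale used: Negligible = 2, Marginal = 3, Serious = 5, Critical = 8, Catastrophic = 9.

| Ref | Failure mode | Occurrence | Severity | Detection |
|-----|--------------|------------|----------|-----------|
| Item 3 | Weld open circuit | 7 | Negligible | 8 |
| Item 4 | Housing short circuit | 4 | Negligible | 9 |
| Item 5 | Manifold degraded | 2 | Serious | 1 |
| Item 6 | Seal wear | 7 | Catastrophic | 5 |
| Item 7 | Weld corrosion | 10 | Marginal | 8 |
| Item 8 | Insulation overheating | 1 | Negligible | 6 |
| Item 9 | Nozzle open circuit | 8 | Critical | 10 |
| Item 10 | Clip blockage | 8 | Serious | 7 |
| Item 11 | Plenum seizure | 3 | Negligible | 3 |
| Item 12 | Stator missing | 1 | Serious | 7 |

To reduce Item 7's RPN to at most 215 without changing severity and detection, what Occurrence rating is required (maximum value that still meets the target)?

Item 7: S=3, O=10, D=8 → current RPN = 240.
Fixed product = 24. Need 24 × O ≤ 215, so O ≤ 215/24 = 8.96.
Maximum integer Occurrence rating = 8 (gives RPN 192; O=9 would give 216 > 215).

8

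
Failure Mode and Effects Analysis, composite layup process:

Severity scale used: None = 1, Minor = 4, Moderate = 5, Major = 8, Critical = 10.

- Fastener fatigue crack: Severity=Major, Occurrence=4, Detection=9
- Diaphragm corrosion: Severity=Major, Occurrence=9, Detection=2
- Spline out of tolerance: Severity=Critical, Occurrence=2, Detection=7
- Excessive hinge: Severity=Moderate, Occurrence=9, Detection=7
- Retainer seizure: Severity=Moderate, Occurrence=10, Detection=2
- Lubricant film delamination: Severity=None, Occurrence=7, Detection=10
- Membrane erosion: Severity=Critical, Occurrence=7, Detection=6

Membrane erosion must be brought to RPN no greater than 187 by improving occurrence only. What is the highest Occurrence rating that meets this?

Membrane erosion: S=10, O=7, D=6 → current RPN = 420.
Fixed product = 60. Need 60 × O ≤ 187, so O ≤ 187/60 = 3.12.
Maximum integer Occurrence rating = 3 (gives RPN 180; O=4 would give 240 > 187).

3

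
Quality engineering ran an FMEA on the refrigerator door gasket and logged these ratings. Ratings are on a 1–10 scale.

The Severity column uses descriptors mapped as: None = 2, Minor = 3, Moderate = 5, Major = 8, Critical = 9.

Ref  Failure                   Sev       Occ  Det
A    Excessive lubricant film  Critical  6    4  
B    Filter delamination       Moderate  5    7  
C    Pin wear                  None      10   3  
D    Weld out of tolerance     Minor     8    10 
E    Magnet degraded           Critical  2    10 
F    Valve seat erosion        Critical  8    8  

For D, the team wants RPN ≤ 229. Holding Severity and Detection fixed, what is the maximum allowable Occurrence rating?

D: S=3, O=8, D=10 → current RPN = 240.
Fixed product = 30. Need 30 × O ≤ 229, so O ≤ 229/30 = 7.63.
Maximum integer Occurrence rating = 7 (gives RPN 210; O=8 would give 240 > 229).

7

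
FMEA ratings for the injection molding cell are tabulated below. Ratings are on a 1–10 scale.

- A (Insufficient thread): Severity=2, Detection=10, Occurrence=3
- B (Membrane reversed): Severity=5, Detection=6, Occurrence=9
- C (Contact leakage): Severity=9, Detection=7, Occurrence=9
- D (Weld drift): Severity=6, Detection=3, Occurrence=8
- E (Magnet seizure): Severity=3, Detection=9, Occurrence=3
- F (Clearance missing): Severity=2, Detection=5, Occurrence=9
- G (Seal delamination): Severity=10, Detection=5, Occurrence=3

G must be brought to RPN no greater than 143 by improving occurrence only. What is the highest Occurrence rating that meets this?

2

G: S=10, O=3, D=5 → current RPN = 150.
Fixed product = 50. Need 50 × O ≤ 143, so O ≤ 143/50 = 2.86.
Maximum integer Occurrence rating = 2 (gives RPN 100; O=3 would give 150 > 143).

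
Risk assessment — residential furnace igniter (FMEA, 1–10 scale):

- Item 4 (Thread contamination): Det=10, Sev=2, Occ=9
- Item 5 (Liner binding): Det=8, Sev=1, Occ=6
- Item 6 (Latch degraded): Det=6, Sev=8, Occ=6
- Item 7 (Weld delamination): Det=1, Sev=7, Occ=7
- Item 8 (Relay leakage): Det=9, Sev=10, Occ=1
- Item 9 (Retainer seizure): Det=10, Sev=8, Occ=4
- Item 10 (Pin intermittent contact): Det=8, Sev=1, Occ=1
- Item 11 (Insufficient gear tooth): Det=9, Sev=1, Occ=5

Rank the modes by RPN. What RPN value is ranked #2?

RPN = Severity × Occurrence × Detection:
  Item 4: 2 × 9 × 10 = 180
  Item 5: 1 × 6 × 8 = 48
  Item 6: 8 × 6 × 6 = 288
  Item 7: 7 × 7 × 1 = 49
  Item 8: 10 × 1 × 9 = 90
  Item 9: 8 × 4 × 10 = 320
  Item 10: 1 × 1 × 8 = 8
  Item 11: 1 × 5 × 9 = 45
Sorted descending: 320, 288, 180, 90, 49, 48, 45, 8.
The second-highest RPN is 288 (Item 6).

288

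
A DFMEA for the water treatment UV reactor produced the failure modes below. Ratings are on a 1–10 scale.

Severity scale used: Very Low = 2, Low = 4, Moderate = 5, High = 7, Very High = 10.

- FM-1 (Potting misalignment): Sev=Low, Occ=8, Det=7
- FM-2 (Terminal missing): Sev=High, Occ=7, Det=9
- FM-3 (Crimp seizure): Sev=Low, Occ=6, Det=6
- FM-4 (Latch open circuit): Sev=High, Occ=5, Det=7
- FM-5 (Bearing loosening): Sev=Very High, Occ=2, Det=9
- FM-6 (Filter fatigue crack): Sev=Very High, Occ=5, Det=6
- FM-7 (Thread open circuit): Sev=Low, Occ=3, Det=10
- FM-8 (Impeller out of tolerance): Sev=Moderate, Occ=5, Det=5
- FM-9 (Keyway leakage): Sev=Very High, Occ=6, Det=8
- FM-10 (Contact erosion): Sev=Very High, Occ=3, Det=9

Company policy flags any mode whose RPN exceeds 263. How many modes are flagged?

RPN = Severity × Occurrence × Detection:
  FM-1: 4 × 8 × 7 = 224
  FM-2: 7 × 7 × 9 = 441
  FM-3: 4 × 6 × 6 = 144
  FM-4: 7 × 5 × 7 = 245
  FM-5: 10 × 2 × 9 = 180
  FM-6: 10 × 5 × 6 = 300
  FM-7: 4 × 3 × 10 = 120
  FM-8: 5 × 5 × 5 = 125
  FM-9: 10 × 6 × 8 = 480
  FM-10: 10 × 3 × 9 = 270
Modes with RPN > 263: FM-2 (441), FM-6 (300), FM-9 (480), FM-10 (270) → 4.

4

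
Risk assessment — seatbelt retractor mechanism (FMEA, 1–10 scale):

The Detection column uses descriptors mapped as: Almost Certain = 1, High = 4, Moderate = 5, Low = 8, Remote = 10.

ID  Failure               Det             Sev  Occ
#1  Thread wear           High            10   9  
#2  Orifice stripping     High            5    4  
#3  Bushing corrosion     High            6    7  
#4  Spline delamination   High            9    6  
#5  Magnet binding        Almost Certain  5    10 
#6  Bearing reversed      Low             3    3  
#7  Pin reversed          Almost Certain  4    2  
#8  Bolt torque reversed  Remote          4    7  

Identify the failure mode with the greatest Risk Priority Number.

#1

RPN = Severity × Occurrence × Detection:
  #1: 10 × 9 × 4 = 360
  #2: 5 × 4 × 4 = 80
  #3: 6 × 7 × 4 = 168
  #4: 9 × 6 × 4 = 216
  #5: 5 × 10 × 1 = 50
  #6: 3 × 3 × 8 = 72
  #7: 4 × 2 × 1 = 8
  #8: 4 × 7 × 10 = 280
Highest RPN is 360 → #1.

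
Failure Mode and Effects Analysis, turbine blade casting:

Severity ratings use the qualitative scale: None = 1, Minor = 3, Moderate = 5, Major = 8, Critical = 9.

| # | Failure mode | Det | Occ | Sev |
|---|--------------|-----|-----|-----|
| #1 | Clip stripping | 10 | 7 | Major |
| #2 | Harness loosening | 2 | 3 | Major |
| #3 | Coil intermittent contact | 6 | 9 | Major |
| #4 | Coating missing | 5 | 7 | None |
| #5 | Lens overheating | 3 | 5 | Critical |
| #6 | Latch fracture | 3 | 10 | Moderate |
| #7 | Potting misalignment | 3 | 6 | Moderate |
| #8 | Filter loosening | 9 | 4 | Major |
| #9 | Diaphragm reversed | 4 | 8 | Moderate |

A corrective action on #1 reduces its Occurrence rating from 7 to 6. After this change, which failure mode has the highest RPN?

RPN = Severity × Occurrence × Detection:
  #1: 8 × 7 × 10 = 560
  #2: 8 × 3 × 2 = 48
  #3: 8 × 9 × 6 = 432
  #4: 1 × 7 × 5 = 35
  #5: 9 × 5 × 3 = 135
  #6: 5 × 10 × 3 = 150
  #7: 5 × 6 × 3 = 90
  #8: 8 × 4 × 9 = 288
  #9: 5 × 8 × 4 = 160
After action: #1 → 8 × 6 × 10 = 480.
Revised RPNs: #1=480, #3=432, #8=288, #9=160, #6=150, #5=135, #7=90, #2=48, #4=35.
Highest is now #1 (480).

#1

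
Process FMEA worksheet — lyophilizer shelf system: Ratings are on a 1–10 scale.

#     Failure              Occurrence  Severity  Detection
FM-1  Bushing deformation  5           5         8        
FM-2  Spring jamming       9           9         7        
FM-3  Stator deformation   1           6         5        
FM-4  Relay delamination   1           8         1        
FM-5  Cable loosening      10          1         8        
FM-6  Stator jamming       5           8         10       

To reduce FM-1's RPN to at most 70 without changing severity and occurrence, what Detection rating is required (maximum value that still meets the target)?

2

FM-1: S=5, O=5, D=8 → current RPN = 200.
Fixed product = 25. Need 25 × D ≤ 70, so D ≤ 70/25 = 2.80.
Maximum integer Detection rating = 2 (gives RPN 50; D=3 would give 75 > 70).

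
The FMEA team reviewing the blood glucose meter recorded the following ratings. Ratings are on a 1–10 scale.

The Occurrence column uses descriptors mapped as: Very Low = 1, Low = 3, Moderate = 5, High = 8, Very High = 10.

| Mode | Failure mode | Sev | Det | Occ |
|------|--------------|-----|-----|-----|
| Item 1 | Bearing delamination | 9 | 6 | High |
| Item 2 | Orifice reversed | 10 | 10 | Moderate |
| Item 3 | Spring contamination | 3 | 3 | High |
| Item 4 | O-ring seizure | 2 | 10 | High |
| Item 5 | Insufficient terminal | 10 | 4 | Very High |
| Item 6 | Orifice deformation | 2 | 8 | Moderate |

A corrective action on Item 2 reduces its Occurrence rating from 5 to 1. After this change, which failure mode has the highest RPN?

RPN = Severity × Occurrence × Detection:
  Item 1: 9 × 8 × 6 = 432
  Item 2: 10 × 5 × 10 = 500
  Item 3: 3 × 8 × 3 = 72
  Item 4: 2 × 8 × 10 = 160
  Item 5: 10 × 10 × 4 = 400
  Item 6: 2 × 5 × 8 = 80
After action: Item 2 → 10 × 1 × 10 = 100.
Revised RPNs: Item 1=432, Item 5=400, Item 4=160, Item 2=100, Item 6=80, Item 3=72.
Highest is now Item 1 (432).

Item 1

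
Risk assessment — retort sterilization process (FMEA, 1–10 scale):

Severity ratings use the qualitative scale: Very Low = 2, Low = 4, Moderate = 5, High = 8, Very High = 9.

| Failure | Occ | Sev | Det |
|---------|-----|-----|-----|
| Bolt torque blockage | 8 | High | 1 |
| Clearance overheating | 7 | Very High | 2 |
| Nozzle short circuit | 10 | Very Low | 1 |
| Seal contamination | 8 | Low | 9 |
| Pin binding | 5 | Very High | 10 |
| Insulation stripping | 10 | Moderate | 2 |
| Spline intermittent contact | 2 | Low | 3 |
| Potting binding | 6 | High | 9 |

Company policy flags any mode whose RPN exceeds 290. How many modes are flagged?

2

RPN = Severity × Occurrence × Detection:
  Bolt torque blockage: 8 × 8 × 1 = 64
  Clearance overheating: 9 × 7 × 2 = 126
  Nozzle short circuit: 2 × 10 × 1 = 20
  Seal contamination: 4 × 8 × 9 = 288
  Pin binding: 9 × 5 × 10 = 450
  Insulation stripping: 5 × 10 × 2 = 100
  Spline intermittent contact: 4 × 2 × 3 = 24
  Potting binding: 8 × 6 × 9 = 432
Modes with RPN > 290: Pin binding (450), Potting binding (432) → 2.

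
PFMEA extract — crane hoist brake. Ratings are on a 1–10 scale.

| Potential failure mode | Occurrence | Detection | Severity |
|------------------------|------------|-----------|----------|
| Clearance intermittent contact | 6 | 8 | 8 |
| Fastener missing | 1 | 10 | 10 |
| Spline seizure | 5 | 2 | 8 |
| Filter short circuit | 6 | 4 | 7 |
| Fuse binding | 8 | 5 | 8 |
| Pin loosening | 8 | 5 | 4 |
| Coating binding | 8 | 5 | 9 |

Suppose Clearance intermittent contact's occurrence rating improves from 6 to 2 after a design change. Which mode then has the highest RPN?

Coating binding

RPN = Severity × Occurrence × Detection:
  Clearance intermittent contact: 8 × 6 × 8 = 384
  Fastener missing: 10 × 1 × 10 = 100
  Spline seizure: 8 × 5 × 2 = 80
  Filter short circuit: 7 × 6 × 4 = 168
  Fuse binding: 8 × 8 × 5 = 320
  Pin loosening: 4 × 8 × 5 = 160
  Coating binding: 9 × 8 × 5 = 360
After action: Clearance intermittent contact → 8 × 2 × 8 = 128.
Revised RPNs: Coating binding=360, Fuse binding=320, Filter short circuit=168, Pin loosening=160, Clearance intermittent contact=128, Fastener missing=100, Spline seizure=80.
Highest is now Coating binding (360).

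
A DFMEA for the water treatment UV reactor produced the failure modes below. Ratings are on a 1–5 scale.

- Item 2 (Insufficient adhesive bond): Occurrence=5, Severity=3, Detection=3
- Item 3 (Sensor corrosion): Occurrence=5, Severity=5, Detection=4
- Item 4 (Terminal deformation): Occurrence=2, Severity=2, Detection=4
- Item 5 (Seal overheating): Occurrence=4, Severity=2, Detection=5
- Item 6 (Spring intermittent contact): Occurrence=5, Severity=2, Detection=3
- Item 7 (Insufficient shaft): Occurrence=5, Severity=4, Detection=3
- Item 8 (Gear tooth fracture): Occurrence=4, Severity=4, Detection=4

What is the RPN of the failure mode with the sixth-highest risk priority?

RPN = Severity × Occurrence × Detection:
  Item 2: 3 × 5 × 3 = 45
  Item 3: 5 × 5 × 4 = 100
  Item 4: 2 × 2 × 4 = 16
  Item 5: 2 × 4 × 5 = 40
  Item 6: 2 × 5 × 3 = 30
  Item 7: 4 × 5 × 3 = 60
  Item 8: 4 × 4 × 4 = 64
Sorted descending: 100, 64, 60, 45, 40, 30, 16.
The sixth-highest RPN is 30 (Item 6).

30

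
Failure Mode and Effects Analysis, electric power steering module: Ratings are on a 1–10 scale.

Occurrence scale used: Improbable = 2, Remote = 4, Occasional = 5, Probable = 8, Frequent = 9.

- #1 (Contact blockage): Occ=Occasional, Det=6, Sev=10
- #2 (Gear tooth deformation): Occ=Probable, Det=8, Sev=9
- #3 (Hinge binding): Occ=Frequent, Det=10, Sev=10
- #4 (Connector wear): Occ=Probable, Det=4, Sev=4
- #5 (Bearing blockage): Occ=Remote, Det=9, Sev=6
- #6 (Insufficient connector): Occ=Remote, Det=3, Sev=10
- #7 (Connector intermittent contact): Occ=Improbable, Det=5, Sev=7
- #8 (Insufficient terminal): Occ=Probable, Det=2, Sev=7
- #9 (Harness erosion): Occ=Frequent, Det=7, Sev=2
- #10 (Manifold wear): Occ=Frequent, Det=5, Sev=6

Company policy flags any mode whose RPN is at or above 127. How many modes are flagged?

6

RPN = Severity × Occurrence × Detection:
  #1: 10 × 5 × 6 = 300
  #2: 9 × 8 × 8 = 576
  #3: 10 × 9 × 10 = 900
  #4: 4 × 8 × 4 = 128
  #5: 6 × 4 × 9 = 216
  #6: 10 × 4 × 3 = 120
  #7: 7 × 2 × 5 = 70
  #8: 7 × 8 × 2 = 112
  #9: 2 × 9 × 7 = 126
  #10: 6 × 9 × 5 = 270
Modes with RPN ≥ 127: #1 (300), #2 (576), #3 (900), #4 (128), #5 (216), #10 (270) → 6.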